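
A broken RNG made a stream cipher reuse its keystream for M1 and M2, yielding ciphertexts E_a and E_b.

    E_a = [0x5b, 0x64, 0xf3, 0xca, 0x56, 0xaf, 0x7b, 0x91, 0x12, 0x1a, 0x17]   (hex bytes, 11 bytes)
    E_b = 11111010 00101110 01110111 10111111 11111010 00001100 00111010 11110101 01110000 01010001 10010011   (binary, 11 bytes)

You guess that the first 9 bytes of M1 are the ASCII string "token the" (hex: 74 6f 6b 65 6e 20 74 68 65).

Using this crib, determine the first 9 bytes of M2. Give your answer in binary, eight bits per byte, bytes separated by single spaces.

11010101 00100101 11101111 00010000 11000010 10000011 00110101 00001100 00000111

First, E_a ⊕ E_b = (M1 ⊕ K) ⊕ (M2 ⊕ K) = M1 ⊕ M2, so the key drops out. Then M2 = (M1 ⊕ M2) ⊕ M1 over the first 9 bytes.
byte 0: (5b ^ fa) ^ 74 = a1 ^ 74 = d5
byte 1: (64 ^ 2e) ^ 6f = 4a ^ 6f = 25
byte 2: (f3 ^ 77) ^ 6b = 84 ^ 6b = ef
byte 3: (ca ^ bf) ^ 65 = 75 ^ 65 = 10
byte 4: (56 ^ fa) ^ 6e = ac ^ 6e = c2
byte 5: (af ^ 0c) ^ 20 = a3 ^ 20 = 83
byte 6: (7b ^ 3a) ^ 74 = 41 ^ 74 = 35
byte 7: (91 ^ f5) ^ 68 = 64 ^ 68 = 0c
byte 8: (12 ^ 70) ^ 65 = 62 ^ 65 = 07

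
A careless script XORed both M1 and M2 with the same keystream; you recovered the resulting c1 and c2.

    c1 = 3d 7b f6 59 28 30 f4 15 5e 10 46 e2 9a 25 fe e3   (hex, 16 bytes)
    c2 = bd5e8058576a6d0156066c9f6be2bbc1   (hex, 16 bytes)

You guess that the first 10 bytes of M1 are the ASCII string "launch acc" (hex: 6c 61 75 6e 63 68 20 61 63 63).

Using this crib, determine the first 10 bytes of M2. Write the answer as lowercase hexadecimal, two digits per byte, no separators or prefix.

First, c1 ⊕ c2 = (M1 ⊕ K) ⊕ (M2 ⊕ K) = M1 ⊕ M2, so the key drops out. Then M2 = (M1 ⊕ M2) ⊕ M1 over the first 10 bytes.
byte 0: (3d ^ bd) ^ 6c = 80 ^ 6c = ec
byte 1: (7b ^ 5e) ^ 61 = 25 ^ 61 = 44
byte 2: (f6 ^ 80) ^ 75 = 76 ^ 75 = 03
byte 3: (59 ^ 58) ^ 6e = 01 ^ 6e = 6f
byte 4: (28 ^ 57) ^ 63 = 7f ^ 63 = 1c
byte 5: (30 ^ 6a) ^ 68 = 5a ^ 68 = 32
byte 6: (f4 ^ 6d) ^ 20 = 99 ^ 20 = b9
byte 7: (15 ^ 01) ^ 61 = 14 ^ 61 = 75
byte 8: (5e ^ 56) ^ 63 = 08 ^ 63 = 6b
byte 9: (10 ^ 06) ^ 63 = 16 ^ 63 = 75

ec44036f1c32b9756b75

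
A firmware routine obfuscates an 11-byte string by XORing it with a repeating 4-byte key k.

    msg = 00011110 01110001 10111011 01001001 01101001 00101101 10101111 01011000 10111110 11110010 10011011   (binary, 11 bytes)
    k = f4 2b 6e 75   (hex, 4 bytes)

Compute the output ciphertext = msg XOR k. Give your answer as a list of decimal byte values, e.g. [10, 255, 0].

The 4-byte key repeats, so the effective keystream is f4 2b 6e 75 f4 2b 6e 75 f4 2b 6e.
byte 0: 00011110 ^ 11110100 = 11101010
byte 1: 01110001 ^ 00101011 = 01011010
byte 2: 10111011 ^ 01101110 = 11010101
byte 3: 01001001 ^ 01110101 = 00111100
byte 4: 01101001 ^ 11110100 = 10011101
byte 5: 00101101 ^ 00101011 = 00000110
byte 6: 10101111 ^ 01101110 = 11000001
byte 7: 01011000 ^ 01110101 = 00101101
byte 8: 10111110 ^ 11110100 = 01001010
byte 9: 11110010 ^ 00101011 = 11011001
byte 10: 10011011 ^ 01101110 = 11110101

[234, 90, 213, 60, 157, 6, 193, 45, 74, 217, 245]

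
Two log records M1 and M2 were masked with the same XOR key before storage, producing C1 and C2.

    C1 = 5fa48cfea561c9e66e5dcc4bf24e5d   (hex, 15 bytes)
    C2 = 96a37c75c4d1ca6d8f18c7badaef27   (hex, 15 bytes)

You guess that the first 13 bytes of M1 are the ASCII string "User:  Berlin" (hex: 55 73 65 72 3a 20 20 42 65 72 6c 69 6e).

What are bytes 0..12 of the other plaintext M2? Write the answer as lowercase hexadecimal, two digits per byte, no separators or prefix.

9c7495f95b9023c98437679846

First, C1 ⊕ C2 = (M1 ⊕ K) ⊕ (M2 ⊕ K) = M1 ⊕ M2, so the key drops out. Then M2 = (M1 ⊕ M2) ⊕ M1 over the first 13 bytes.
byte 0: (5f ⊕ 96) ⊕ 55 = c9 ⊕ 55 = 9c
byte 1: (a4 ⊕ a3) ⊕ 73 = 07 ⊕ 73 = 74
byte 2: (8c ⊕ 7c) ⊕ 65 = f0 ⊕ 65 = 95
byte 3: (fe ⊕ 75) ⊕ 72 = 8b ⊕ 72 = f9
byte 4: (a5 ⊕ c4) ⊕ 3a = 61 ⊕ 3a = 5b
byte 5: (61 ⊕ d1) ⊕ 20 = b0 ⊕ 20 = 90
byte 6: (c9 ⊕ ca) ⊕ 20 = 03 ⊕ 20 = 23
byte 7: (e6 ⊕ 6d) ⊕ 42 = 8b ⊕ 42 = c9
byte 8: (6e ⊕ 8f) ⊕ 65 = e1 ⊕ 65 = 84
byte 9: (5d ⊕ 18) ⊕ 72 = 45 ⊕ 72 = 37
byte 10: (cc ⊕ c7) ⊕ 6c = 0b ⊕ 6c = 67
byte 11: (4b ⊕ ba) ⊕ 69 = f1 ⊕ 69 = 98
byte 12: (f2 ⊕ da) ⊕ 6e = 28 ⊕ 6e = 46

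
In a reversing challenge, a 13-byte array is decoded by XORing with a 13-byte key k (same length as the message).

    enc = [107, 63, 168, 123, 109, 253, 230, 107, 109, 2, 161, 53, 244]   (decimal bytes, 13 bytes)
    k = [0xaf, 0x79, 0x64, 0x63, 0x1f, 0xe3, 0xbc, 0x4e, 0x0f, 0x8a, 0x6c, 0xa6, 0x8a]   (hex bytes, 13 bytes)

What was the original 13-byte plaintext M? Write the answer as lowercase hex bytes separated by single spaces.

byte 0: 6b ⊕ af = c4
byte 1: 3f ⊕ 79 = 46
byte 2: a8 ⊕ 64 = cc
byte 3: 7b ⊕ 63 = 18
byte 4: 6d ⊕ 1f = 72
byte 5: fd ⊕ e3 = 1e
byte 6: e6 ⊕ bc = 5a
byte 7: 6b ⊕ 4e = 25
byte 8: 6d ⊕ 0f = 62
byte 9: 02 ⊕ 8a = 88
byte 10: a1 ⊕ 6c = cd
byte 11: 35 ⊕ a6 = 93
byte 12: f4 ⊕ 8a = 7e

c4 46 cc 18 72 1e 5a 25 62 88 cd 93 7e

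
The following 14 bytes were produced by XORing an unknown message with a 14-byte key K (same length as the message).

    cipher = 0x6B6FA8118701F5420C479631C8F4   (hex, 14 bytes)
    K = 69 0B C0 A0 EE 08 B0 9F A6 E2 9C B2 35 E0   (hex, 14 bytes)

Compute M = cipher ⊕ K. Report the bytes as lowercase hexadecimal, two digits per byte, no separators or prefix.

XOR is its own inverse, so applying the key byte-wise gives the result directly.
107 XOR 105 =   2
111 XOR  11 = 100
168 XOR 192 = 104
 17 XOR 160 = 177
135 XOR 238 = 105
  1 XOR   8 =   9
245 XOR 176 =  69
 66 XOR 159 = 221
 12 XOR 166 = 170
 71 XOR 226 = 165
150 XOR 156 =  10
 49 XOR 178 = 131
200 XOR  53 = 253
244 XOR 224 =  20

026468b1690945ddaaa50a83fd14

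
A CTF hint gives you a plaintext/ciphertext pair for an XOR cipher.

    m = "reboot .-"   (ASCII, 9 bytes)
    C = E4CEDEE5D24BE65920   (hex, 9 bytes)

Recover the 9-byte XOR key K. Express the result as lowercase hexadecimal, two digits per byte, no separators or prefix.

Since C = m ⊕ K, XORing both sides with m gives K = m ⊕ C.
72 ⊕ e4 = 96
65 ⊕ ce = ab
62 ⊕ de = bc
6f ⊕ e5 = 8a
6f ⊕ d2 = bd
74 ⊕ 4b = 3f
20 ⊕ e6 = c6
2e ⊕ 59 = 77
2d ⊕ 20 = 0d

96abbc8abd3fc6770d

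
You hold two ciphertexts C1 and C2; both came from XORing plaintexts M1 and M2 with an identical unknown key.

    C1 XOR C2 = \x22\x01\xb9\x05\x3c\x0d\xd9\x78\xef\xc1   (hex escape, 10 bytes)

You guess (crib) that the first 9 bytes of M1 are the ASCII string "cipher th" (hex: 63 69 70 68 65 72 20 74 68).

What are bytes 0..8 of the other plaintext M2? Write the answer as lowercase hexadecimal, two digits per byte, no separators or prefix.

4168c96d597ff90c87

Since C1 ⊕ C2 = M1 ⊕ M2, XORing with the guessed M1 bytes yields the corresponding M2 bytes: M2 = (C1 ⊕ C2) ⊕ M1.
22 ^ 63 = 41
01 ^ 69 = 68
b9 ^ 70 = c9
05 ^ 68 = 6d
3c ^ 65 = 59
0d ^ 72 = 7f
d9 ^ 20 = f9
78 ^ 74 = 0c
ef ^ 68 = 87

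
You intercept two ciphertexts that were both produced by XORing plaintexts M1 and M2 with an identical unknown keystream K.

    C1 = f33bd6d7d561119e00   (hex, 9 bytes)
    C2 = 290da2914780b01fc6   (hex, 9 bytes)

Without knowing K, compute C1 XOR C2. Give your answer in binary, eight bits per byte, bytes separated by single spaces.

C1 ⊕ C2 = (M1 ⊕ K) ⊕ (M2 ⊕ K) = M1 ⊕ M2 — the shared key cancels under XOR.
byte 0: f3 xor 29 = da
byte 1: 3b xor 0d = 36
byte 2: d6 xor a2 = 74
byte 3: d7 xor 91 = 46
byte 4: d5 xor 47 = 92
byte 5: 61 xor 80 = e1
byte 6: 11 xor b0 = a1
byte 7: 9e xor 1f = 81
byte 8: 00 xor c6 = c6

11011010 00110110 01110100 01000110 10010010 11100001 10100001 10000001 11000110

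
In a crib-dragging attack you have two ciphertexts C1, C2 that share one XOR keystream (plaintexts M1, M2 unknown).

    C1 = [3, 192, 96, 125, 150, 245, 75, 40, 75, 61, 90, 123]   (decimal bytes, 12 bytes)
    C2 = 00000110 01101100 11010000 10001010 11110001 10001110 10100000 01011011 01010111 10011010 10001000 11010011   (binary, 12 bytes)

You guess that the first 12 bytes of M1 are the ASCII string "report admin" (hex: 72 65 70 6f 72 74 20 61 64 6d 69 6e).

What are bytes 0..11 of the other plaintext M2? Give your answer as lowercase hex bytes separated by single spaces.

First, C1 ⊕ C2 = (M1 ⊕ K) ⊕ (M2 ⊕ K) = M1 ⊕ M2, so the key drops out. Then M2 = (M1 ⊕ M2) ⊕ M1 over the first 12 bytes.
byte 0: (03 XOR 06) XOR 72 = 05 XOR 72 = 77
byte 1: (c0 XOR 6c) XOR 65 = ac XOR 65 = c9
byte 2: (60 XOR d0) XOR 70 = b0 XOR 70 = c0
byte 3: (7d XOR 8a) XOR 6f = f7 XOR 6f = 98
byte 4: (96 XOR f1) XOR 72 = 67 XOR 72 = 15
byte 5: (f5 XOR 8e) XOR 74 = 7b XOR 74 = 0f
byte 6: (4b XOR a0) XOR 20 = eb XOR 20 = cb
byte 7: (28 XOR 5b) XOR 61 = 73 XOR 61 = 12
byte 8: (4b XOR 57) XOR 64 = 1c XOR 64 = 78
byte 9: (3d XOR 9a) XOR 6d = a7 XOR 6d = ca
byte 10: (5a XOR 88) XOR 69 = d2 XOR 69 = bb
byte 11: (7b XOR d3) XOR 6e = a8 XOR 6e = c6

77 c9 c0 98 15 0f cb 12 78 ca bb c6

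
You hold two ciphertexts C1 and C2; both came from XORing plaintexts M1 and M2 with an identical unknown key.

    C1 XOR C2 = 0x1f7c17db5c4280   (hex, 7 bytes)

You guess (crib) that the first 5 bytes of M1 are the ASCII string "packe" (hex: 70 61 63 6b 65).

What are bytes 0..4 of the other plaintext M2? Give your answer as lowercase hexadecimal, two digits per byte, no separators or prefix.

6f1d74b039

Since C1 ⊕ C2 = M1 ⊕ M2, XORing with the guessed M1 bytes yields the corresponding M2 bytes: M2 = (C1 ⊕ C2) ⊕ M1.
1f ⊕ 70 = 6f
7c ⊕ 61 = 1d
17 ⊕ 63 = 74
db ⊕ 6b = b0
5c ⊕ 65 = 39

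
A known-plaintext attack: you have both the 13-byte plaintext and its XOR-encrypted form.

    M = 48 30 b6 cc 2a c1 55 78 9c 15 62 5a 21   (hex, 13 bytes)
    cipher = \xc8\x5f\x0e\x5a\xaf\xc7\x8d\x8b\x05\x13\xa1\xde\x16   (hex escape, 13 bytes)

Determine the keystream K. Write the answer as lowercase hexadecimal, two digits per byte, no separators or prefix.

Since cipher = M ⊕ K, XORing both sides with M gives K = M ⊕ cipher.
 72 ⊕ 200 = 128
 48 ⊕  95 = 111
182 ⊕  14 = 184
204 ⊕  90 = 150
 42 ⊕ 175 = 133
193 ⊕ 199 =   6
 85 ⊕ 141 = 216
120 ⊕ 139 = 243
156 ⊕   5 = 153
 21 ⊕  19 =   6
 98 ⊕ 161 = 195
 90 ⊕ 222 = 132
 33 ⊕  22 =  55

806fb8968506d8f39906c38437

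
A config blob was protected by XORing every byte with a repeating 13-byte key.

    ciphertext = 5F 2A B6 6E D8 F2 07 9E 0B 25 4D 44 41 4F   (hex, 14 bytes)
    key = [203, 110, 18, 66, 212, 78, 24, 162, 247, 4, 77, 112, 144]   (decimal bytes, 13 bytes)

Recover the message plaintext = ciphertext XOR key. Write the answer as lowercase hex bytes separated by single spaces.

94 44 a4 2c 0c bc 1f 3c fc 21 00 34 d1 84

The 13-byte key repeats, so the effective keystream is cb 6e 12 42 d4 4e 18 a2 f7 04 4d 70 90 cb.
byte 0:  95 ⊕ 203 = 148
byte 1:  42 ⊕ 110 =  68
byte 2: 182 ⊕  18 = 164
byte 3: 110 ⊕  66 =  44
byte 4: 216 ⊕ 212 =  12
byte 5: 242 ⊕  78 = 188
byte 6:   7 ⊕  24 =  31
byte 7: 158 ⊕ 162 =  60
byte 8:  11 ⊕ 247 = 252
byte 9:  37 ⊕   4 =  33
byte 10:  77 ⊕  77 =   0
byte 11:  68 ⊕ 112 =  52
byte 12:  65 ⊕ 144 = 209
byte 13:  79 ⊕ 203 = 132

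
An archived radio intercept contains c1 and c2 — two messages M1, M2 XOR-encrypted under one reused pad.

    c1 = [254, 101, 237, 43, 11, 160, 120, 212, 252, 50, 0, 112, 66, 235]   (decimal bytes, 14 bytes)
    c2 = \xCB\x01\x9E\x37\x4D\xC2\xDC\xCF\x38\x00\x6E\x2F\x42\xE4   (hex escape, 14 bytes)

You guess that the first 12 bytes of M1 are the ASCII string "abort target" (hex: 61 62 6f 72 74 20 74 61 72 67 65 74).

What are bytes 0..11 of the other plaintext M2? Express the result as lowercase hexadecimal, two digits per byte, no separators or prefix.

First, c1 ⊕ c2 = (M1 ⊕ K) ⊕ (M2 ⊕ K) = M1 ⊕ M2, so the key drops out. Then M2 = (M1 ⊕ M2) ⊕ M1 over the first 12 bytes.
byte 0: (fe ⊕ cb) ⊕ 61 = 35 ⊕ 61 = 54
byte 1: (65 ⊕ 01) ⊕ 62 = 64 ⊕ 62 = 06
byte 2: (ed ⊕ 9e) ⊕ 6f = 73 ⊕ 6f = 1c
byte 3: (2b ⊕ 37) ⊕ 72 = 1c ⊕ 72 = 6e
byte 4: (0b ⊕ 4d) ⊕ 74 = 46 ⊕ 74 = 32
byte 5: (a0 ⊕ c2) ⊕ 20 = 62 ⊕ 20 = 42
byte 6: (78 ⊕ dc) ⊕ 74 = a4 ⊕ 74 = d0
byte 7: (d4 ⊕ cf) ⊕ 61 = 1b ⊕ 61 = 7a
byte 8: (fc ⊕ 38) ⊕ 72 = c4 ⊕ 72 = b6
byte 9: (32 ⊕ 00) ⊕ 67 = 32 ⊕ 67 = 55
byte 10: (00 ⊕ 6e) ⊕ 65 = 6e ⊕ 65 = 0b
byte 11: (70 ⊕ 2f) ⊕ 74 = 5f ⊕ 74 = 2b

54061c6e3242d07ab6550b2b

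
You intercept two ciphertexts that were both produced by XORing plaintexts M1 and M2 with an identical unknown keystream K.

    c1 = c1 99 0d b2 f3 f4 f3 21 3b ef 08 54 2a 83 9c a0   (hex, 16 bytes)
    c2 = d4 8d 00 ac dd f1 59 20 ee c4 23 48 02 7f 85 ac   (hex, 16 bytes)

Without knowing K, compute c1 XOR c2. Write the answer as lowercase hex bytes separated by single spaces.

15 14 0d 1e 2e 05 aa 01 d5 2b 2b 1c 28 fc 19 0c

c1 ⊕ c2 = (M1 ⊕ K) ⊕ (M2 ⊕ K) = M1 ⊕ M2 — the shared key cancels under XOR.
byte 0: 11000001 xor 11010100 = 00010101
byte 1: 10011001 xor 10001101 = 00010100
byte 2: 00001101 xor 00000000 = 00001101
byte 3: 10110010 xor 10101100 = 00011110
byte 4: 11110011 xor 11011101 = 00101110
byte 5: 11110100 xor 11110001 = 00000101
byte 6: 11110011 xor 01011001 = 10101010
byte 7: 00100001 xor 00100000 = 00000001
byte 8: 00111011 xor 11101110 = 11010101
byte 9: 11101111 xor 11000100 = 00101011
byte 10: 00001000 xor 00100011 = 00101011
byte 11: 01010100 xor 01001000 = 00011100
byte 12: 00101010 xor 00000010 = 00101000
byte 13: 10000011 xor 01111111 = 11111100
byte 14: 10011100 xor 10000101 = 00011001
byte 15: 10100000 xor 10101100 = 00001100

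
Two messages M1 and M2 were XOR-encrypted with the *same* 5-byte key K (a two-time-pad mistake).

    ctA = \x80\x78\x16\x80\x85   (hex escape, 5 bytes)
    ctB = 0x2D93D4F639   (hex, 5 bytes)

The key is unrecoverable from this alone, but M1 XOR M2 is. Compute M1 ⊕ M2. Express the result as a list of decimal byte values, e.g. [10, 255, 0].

[173, 235, 194, 118, 188]

ctA ⊕ ctB = (M1 ⊕ K) ⊕ (M2 ⊕ K) = M1 ⊕ M2 — the shared key cancels under XOR.
80 xor 2d = ad
78 xor 93 = eb
16 xor d4 = c2
80 xor f6 = 76
85 xor 39 = bc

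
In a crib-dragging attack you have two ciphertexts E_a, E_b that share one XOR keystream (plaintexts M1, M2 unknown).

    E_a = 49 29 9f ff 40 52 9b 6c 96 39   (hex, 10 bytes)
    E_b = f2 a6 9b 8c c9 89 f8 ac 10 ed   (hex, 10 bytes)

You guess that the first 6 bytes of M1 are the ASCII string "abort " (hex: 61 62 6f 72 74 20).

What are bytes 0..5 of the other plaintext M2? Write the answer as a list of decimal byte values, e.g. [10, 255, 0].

First, E_a ⊕ E_b = (M1 ⊕ K) ⊕ (M2 ⊕ K) = M1 ⊕ M2, so the key drops out. Then M2 = (M1 ⊕ M2) ⊕ M1 over the first 6 bytes.
byte 0: (49 ⊕ f2) ⊕ 61 = bb ⊕ 61 = da
byte 1: (29 ⊕ a6) ⊕ 62 = 8f ⊕ 62 = ed
byte 2: (9f ⊕ 9b) ⊕ 6f = 04 ⊕ 6f = 6b
byte 3: (ff ⊕ 8c) ⊕ 72 = 73 ⊕ 72 = 01
byte 4: (40 ⊕ c9) ⊕ 74 = 89 ⊕ 74 = fd
byte 5: (52 ⊕ 89) ⊕ 20 = db ⊕ 20 = fb

[218, 237, 107, 1, 253, 251]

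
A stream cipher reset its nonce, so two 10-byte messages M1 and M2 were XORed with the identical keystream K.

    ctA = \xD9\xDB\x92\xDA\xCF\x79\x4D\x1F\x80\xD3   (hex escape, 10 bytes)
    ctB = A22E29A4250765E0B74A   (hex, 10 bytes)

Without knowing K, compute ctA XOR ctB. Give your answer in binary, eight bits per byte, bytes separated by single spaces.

ctA ⊕ ctB = (M1 ⊕ K) ⊕ (M2 ⊕ K) = M1 ⊕ M2 — the shared key cancels under XOR.
d9 ^ a2 = 7b
db ^ 2e = f5
92 ^ 29 = bb
da ^ a4 = 7e
cf ^ 25 = ea
79 ^ 07 = 7e
4d ^ 65 = 28
1f ^ e0 = ff
80 ^ b7 = 37
d3 ^ 4a = 99

01111011 11110101 10111011 01111110 11101010 01111110 00101000 11111111 00110111 10011001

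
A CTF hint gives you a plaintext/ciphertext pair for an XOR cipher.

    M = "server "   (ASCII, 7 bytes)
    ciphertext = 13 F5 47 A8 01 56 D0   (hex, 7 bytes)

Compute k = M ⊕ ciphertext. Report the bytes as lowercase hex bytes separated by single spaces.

60 90 35 de 64 24 f0

Since ciphertext = M ⊕ k, XORing both sides with M gives k = M ⊕ ciphertext.
73 xor 13 = 60
65 xor f5 = 90
72 xor 47 = 35
76 xor a8 = de
65 xor 01 = 64
72 xor 56 = 24
20 xor d0 = f0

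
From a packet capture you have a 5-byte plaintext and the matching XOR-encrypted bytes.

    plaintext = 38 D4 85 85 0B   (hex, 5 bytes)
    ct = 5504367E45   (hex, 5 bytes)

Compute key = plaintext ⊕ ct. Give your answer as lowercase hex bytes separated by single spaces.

Since ct = plaintext ⊕ key, XORing both sides with plaintext gives key = plaintext ⊕ ct.
byte 0:  56 XOR  85 = 109
byte 1: 212 XOR   4 = 208
byte 2: 133 XOR  54 = 179
byte 3: 133 XOR 126 = 251
byte 4:  11 XOR  69 =  78

6d d0 b3 fb 4e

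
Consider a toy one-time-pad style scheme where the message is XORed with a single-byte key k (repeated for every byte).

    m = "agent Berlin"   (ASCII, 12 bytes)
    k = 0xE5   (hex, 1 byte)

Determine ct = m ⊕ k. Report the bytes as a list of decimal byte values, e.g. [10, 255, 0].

The 1-byte key repeats, so the effective keystream is e5 e5 e5 e5 e5 e5 e5 e5 e5 e5 e5 e5.
byte 0: 61 XOR e5 = 84
byte 1: 67 XOR e5 = 82
byte 2: 65 XOR e5 = 80
byte 3: 6e XOR e5 = 8b
byte 4: 74 XOR e5 = 91
byte 5: 20 XOR e5 = c5
byte 6: 42 XOR e5 = a7
byte 7: 65 XOR e5 = 80
byte 8: 72 XOR e5 = 97
byte 9: 6c XOR e5 = 89
byte 10: 69 XOR e5 = 8c
byte 11: 6e XOR e5 = 8b

[132, 130, 128, 139, 145, 197, 167, 128, 151, 137, 140, 139]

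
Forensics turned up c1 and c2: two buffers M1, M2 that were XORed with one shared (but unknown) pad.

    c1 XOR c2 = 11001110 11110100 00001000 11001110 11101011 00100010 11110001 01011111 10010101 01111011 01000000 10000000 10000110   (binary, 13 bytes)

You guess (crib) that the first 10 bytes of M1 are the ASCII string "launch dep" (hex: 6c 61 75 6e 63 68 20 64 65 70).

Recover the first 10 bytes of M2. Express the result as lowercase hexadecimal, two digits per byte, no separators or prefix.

Since c1 ⊕ c2 = M1 ⊕ M2, XORing with the guessed M1 bytes yields the corresponding M2 bytes: M2 = (c1 ⊕ c2) ⊕ M1.
ce XOR 6c = a2
f4 XOR 61 = 95
08 XOR 75 = 7d
ce XOR 6e = a0
eb XOR 63 = 88
22 XOR 68 = 4a
f1 XOR 20 = d1
5f XOR 64 = 3b
95 XOR 65 = f0
7b XOR 70 = 0b

a2957da0884ad13bf00b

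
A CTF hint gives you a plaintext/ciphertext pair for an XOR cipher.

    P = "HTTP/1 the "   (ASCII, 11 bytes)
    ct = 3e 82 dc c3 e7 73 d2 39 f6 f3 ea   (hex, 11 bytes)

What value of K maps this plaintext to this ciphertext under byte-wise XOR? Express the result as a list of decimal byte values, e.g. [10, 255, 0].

[118, 214, 136, 147, 200, 66, 242, 77, 158, 150, 202]

Since ct = P ⊕ K, XORing both sides with P gives K = P ⊕ ct.
 72 xor  62 = 118
 84 xor 130 = 214
 84 xor 220 = 136
 80 xor 195 = 147
 47 xor 231 = 200
 49 xor 115 =  66
 32 xor 210 = 242
116 xor  57 =  77
104 xor 246 = 158
101 xor 243 = 150
 32 xor 234 = 202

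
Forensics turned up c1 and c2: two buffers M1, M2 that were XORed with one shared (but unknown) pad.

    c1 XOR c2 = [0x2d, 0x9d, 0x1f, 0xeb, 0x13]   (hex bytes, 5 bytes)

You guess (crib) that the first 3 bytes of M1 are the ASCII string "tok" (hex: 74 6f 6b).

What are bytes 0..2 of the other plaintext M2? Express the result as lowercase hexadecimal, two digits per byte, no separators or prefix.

Since c1 ⊕ c2 = M1 ⊕ M2, XORing with the guessed M1 bytes yields the corresponding M2 bytes: M2 = (c1 ⊕ c2) ⊕ M1.
byte 0: 2d XOR 74 = 59
byte 1: 9d XOR 6f = f2
byte 2: 1f XOR 6b = 74

59f274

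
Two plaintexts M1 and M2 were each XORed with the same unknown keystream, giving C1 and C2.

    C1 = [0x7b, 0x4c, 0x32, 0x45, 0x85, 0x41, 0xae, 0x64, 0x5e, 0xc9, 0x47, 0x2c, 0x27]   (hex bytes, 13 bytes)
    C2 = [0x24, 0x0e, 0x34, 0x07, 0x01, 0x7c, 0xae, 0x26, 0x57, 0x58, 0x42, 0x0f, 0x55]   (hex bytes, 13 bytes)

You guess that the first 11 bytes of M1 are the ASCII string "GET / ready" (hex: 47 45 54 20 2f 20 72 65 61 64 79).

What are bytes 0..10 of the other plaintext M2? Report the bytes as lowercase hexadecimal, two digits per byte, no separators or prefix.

18075262ab1d722768f57c

First, C1 ⊕ C2 = (M1 ⊕ K) ⊕ (M2 ⊕ K) = M1 ⊕ M2, so the key drops out. Then M2 = (M1 ⊕ M2) ⊕ M1 over the first 11 bytes.
byte 0: (7b xor 24) xor 47 = 5f xor 47 = 18
byte 1: (4c xor 0e) xor 45 = 42 xor 45 = 07
byte 2: (32 xor 34) xor 54 = 06 xor 54 = 52
byte 3: (45 xor 07) xor 20 = 42 xor 20 = 62
byte 4: (85 xor 01) xor 2f = 84 xor 2f = ab
byte 5: (41 xor 7c) xor 20 = 3d xor 20 = 1d
byte 6: (ae xor ae) xor 72 = 00 xor 72 = 72
byte 7: (64 xor 26) xor 65 = 42 xor 65 = 27
byte 8: (5e xor 57) xor 61 = 09 xor 61 = 68
byte 9: (c9 xor 58) xor 64 = 91 xor 64 = f5
byte 10: (47 xor 42) xor 79 = 05 xor 79 = 7c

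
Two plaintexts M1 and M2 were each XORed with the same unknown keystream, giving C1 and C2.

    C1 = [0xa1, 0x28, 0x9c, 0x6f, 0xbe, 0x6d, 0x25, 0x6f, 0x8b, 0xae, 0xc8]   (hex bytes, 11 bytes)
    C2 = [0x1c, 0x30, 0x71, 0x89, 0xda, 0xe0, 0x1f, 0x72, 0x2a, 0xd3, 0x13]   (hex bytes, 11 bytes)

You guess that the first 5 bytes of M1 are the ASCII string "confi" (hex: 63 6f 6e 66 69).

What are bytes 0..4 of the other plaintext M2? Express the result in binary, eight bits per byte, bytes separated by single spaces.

11011110 01110111 10000011 10000000 00001101

First, C1 ⊕ C2 = (M1 ⊕ K) ⊕ (M2 ⊕ K) = M1 ⊕ M2, so the key drops out. Then M2 = (M1 ⊕ M2) ⊕ M1 over the first 5 bytes.
byte 0: (a1 xor 1c) xor 63 = bd xor 63 = de
byte 1: (28 xor 30) xor 6f = 18 xor 6f = 77
byte 2: (9c xor 71) xor 6e = ed xor 6e = 83
byte 3: (6f xor 89) xor 66 = e6 xor 66 = 80
byte 4: (be xor da) xor 69 = 64 xor 69 = 0d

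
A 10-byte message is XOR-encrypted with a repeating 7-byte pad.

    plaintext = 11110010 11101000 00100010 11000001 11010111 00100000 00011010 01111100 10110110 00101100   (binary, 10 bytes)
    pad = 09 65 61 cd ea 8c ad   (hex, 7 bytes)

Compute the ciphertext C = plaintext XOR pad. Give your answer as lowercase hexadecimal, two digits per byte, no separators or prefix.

The 7-byte key repeats, so the effective keystream is 09 65 61 cd ea 8c ad 09 65 61.
byte 0: f2 ^ 09 = fb
byte 1: e8 ^ 65 = 8d
byte 2: 22 ^ 61 = 43
byte 3: c1 ^ cd = 0c
byte 4: d7 ^ ea = 3d
byte 5: 20 ^ 8c = ac
byte 6: 1a ^ ad = b7
byte 7: 7c ^ 09 = 75
byte 8: b6 ^ 65 = d3
byte 9: 2c ^ 61 = 4d

fb8d430c3dacb775d34d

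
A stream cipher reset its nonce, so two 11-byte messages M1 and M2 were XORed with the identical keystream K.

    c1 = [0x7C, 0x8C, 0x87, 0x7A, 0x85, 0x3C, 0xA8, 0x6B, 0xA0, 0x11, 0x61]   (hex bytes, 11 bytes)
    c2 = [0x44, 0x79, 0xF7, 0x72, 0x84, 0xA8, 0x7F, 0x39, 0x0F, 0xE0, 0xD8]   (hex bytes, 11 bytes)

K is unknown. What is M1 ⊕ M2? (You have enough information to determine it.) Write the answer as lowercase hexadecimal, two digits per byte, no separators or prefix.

c1 ⊕ c2 = (M1 ⊕ K) ⊕ (M2 ⊕ K) = M1 ⊕ M2 — the shared key cancels under XOR.
7c xor 44 = 38
8c xor 79 = f5
87 xor f7 = 70
7a xor 72 = 08
85 xor 84 = 01
3c xor a8 = 94
a8 xor 7f = d7
6b xor 39 = 52
a0 xor 0f = af
11 xor e0 = f1
61 xor d8 = b9

38f570080194d752aff1b9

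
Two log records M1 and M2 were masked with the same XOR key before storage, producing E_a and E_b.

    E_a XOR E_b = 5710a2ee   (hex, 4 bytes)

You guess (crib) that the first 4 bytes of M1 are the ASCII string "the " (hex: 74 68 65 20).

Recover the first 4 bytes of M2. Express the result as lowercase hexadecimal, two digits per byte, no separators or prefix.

Since E_a ⊕ E_b = M1 ⊕ M2, XORing with the guessed M1 bytes yields the corresponding M2 bytes: M2 = (E_a ⊕ E_b) ⊕ M1.
01010111 ^ 01110100 = 00100011
00010000 ^ 01101000 = 01111000
10100010 ^ 01100101 = 11000111
11101110 ^ 00100000 = 11001110

2378c7ce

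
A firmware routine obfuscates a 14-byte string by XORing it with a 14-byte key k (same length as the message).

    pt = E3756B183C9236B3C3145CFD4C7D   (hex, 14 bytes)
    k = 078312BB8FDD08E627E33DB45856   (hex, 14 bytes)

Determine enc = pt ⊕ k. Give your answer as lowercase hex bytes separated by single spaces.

e4 f6 79 a3 b3 4f 3e 55 e4 f7 61 49 14 2b

11100011 ⊕ 00000111 = 11100100
01110101 ⊕ 10000011 = 11110110
01101011 ⊕ 00010010 = 01111001
00011000 ⊕ 10111011 = 10100011
00111100 ⊕ 10001111 = 10110011
10010010 ⊕ 11011101 = 01001111
00110110 ⊕ 00001000 = 00111110
10110011 ⊕ 11100110 = 01010101
11000011 ⊕ 00100111 = 11100100
00010100 ⊕ 11100011 = 11110111
01011100 ⊕ 00111101 = 01100001
11111101 ⊕ 10110100 = 01001001
01001100 ⊕ 01011000 = 00010100
01111101 ⊕ 01010110 = 00101011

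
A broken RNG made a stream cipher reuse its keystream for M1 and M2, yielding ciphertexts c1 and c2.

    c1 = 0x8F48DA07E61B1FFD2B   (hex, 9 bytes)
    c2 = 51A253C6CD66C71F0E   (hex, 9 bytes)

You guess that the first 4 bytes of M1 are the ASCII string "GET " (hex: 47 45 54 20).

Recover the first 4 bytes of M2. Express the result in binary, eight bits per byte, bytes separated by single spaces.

First, c1 ⊕ c2 = (M1 ⊕ K) ⊕ (M2 ⊕ K) = M1 ⊕ M2, so the key drops out. Then M2 = (M1 ⊕ M2) ⊕ M1 over the first 4 bytes.
byte 0: (8f XOR 51) XOR 47 = de XOR 47 = 99
byte 1: (48 XOR a2) XOR 45 = ea XOR 45 = af
byte 2: (da XOR 53) XOR 54 = 89 XOR 54 = dd
byte 3: (07 XOR c6) XOR 20 = c1 XOR 20 = e1

10011001 10101111 11011101 11100001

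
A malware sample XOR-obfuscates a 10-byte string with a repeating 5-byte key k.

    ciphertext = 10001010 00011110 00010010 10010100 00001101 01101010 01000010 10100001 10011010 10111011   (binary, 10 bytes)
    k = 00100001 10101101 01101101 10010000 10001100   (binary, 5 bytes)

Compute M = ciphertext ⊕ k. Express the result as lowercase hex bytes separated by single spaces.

The 5-byte key repeats, so the effective keystream is 21 ad 6d 90 8c 21 ad 6d 90 8c.
byte 0: 10001010 ^ 00100001 = 10101011
byte 1: 00011110 ^ 10101101 = 10110011
byte 2: 00010010 ^ 01101101 = 01111111
byte 3: 10010100 ^ 10010000 = 00000100
byte 4: 00001101 ^ 10001100 = 10000001
byte 5: 01101010 ^ 00100001 = 01001011
byte 6: 01000010 ^ 10101101 = 11101111
byte 7: 10100001 ^ 01101101 = 11001100
byte 8: 10011010 ^ 10010000 = 00001010
byte 9: 10111011 ^ 10001100 = 00110111

ab b3 7f 04 81 4b ef cc 0a 37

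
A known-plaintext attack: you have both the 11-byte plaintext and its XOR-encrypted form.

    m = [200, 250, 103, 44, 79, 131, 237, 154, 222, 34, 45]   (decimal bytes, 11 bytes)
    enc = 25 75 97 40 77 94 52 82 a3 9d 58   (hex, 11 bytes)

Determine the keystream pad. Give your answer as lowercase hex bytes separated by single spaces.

Since enc = m ⊕ pad, XORing both sides with m gives pad = m ⊕ enc.
byte 0: 11001000 ⊕ 00100101 = 11101101
byte 1: 11111010 ⊕ 01110101 = 10001111
byte 2: 01100111 ⊕ 10010111 = 11110000
byte 3: 00101100 ⊕ 01000000 = 01101100
byte 4: 01001111 ⊕ 01110111 = 00111000
byte 5: 10000011 ⊕ 10010100 = 00010111
byte 6: 11101101 ⊕ 01010010 = 10111111
byte 7: 10011010 ⊕ 10000010 = 00011000
byte 8: 11011110 ⊕ 10100011 = 01111101
byte 9: 00100010 ⊕ 10011101 = 10111111
byte 10: 00101101 ⊕ 01011000 = 01110101

ed 8f f0 6c 38 17 bf 18 7d bf 75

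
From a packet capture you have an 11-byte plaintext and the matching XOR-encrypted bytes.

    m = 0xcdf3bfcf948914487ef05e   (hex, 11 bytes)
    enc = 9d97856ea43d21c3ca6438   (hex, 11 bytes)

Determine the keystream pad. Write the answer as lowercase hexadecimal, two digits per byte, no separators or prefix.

Since enc = m ⊕ pad, XORing both sides with m gives pad = m ⊕ enc.
cd ⊕ 9d = 50
f3 ⊕ 97 = 64
bf ⊕ 85 = 3a
cf ⊕ 6e = a1
94 ⊕ a4 = 30
89 ⊕ 3d = b4
14 ⊕ 21 = 35
48 ⊕ c3 = 8b
7e ⊕ ca = b4
f0 ⊕ 64 = 94
5e ⊕ 38 = 66

50643aa130b4358bb49466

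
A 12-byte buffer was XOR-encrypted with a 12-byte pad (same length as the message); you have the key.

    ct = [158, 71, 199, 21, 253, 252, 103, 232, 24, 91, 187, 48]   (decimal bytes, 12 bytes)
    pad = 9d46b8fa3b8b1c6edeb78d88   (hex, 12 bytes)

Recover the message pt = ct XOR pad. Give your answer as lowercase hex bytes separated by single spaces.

byte 0: 9e ⊕ 9d = 03
byte 1: 47 ⊕ 46 = 01
byte 2: c7 ⊕ b8 = 7f
byte 3: 15 ⊕ fa = ef
byte 4: fd ⊕ 3b = c6
byte 5: fc ⊕ 8b = 77
byte 6: 67 ⊕ 1c = 7b
byte 7: e8 ⊕ 6e = 86
byte 8: 18 ⊕ de = c6
byte 9: 5b ⊕ b7 = ec
byte 10: bb ⊕ 8d = 36
byte 11: 30 ⊕ 88 = b8

03 01 7f ef c6 77 7b 86 c6 ec 36 b8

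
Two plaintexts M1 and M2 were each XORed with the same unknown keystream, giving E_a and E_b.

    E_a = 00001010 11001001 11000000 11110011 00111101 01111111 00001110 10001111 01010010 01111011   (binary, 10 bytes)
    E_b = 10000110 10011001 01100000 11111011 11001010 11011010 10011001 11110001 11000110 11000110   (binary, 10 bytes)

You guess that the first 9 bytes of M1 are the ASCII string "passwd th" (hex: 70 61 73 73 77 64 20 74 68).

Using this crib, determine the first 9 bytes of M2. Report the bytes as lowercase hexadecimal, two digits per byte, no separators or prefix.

First, E_a ⊕ E_b = (M1 ⊕ K) ⊕ (M2 ⊕ K) = M1 ⊕ M2, so the key drops out. Then M2 = (M1 ⊕ M2) ⊕ M1 over the first 9 bytes.
byte 0: (0a xor 86) xor 70 = 8c xor 70 = fc
byte 1: (c9 xor 99) xor 61 = 50 xor 61 = 31
byte 2: (c0 xor 60) xor 73 = a0 xor 73 = d3
byte 3: (f3 xor fb) xor 73 = 08 xor 73 = 7b
byte 4: (3d xor ca) xor 77 = f7 xor 77 = 80
byte 5: (7f xor da) xor 64 = a5 xor 64 = c1
byte 6: (0e xor 99) xor 20 = 97 xor 20 = b7
byte 7: (8f xor f1) xor 74 = 7e xor 74 = 0a
byte 8: (52 xor c6) xor 68 = 94 xor 68 = fc

fc31d37b80c1b70afc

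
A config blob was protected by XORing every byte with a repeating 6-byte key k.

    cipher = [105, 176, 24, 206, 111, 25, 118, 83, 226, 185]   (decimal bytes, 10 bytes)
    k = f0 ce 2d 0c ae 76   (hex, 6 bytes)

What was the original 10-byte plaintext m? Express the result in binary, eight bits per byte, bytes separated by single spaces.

10011001 01111110 00110101 11000010 11000001 01101111 10000110 10011101 11001111 10110101

The 6-byte key repeats, so the effective keystream is f0 ce 2d 0c ae 76 f0 ce 2d 0c.
byte 0: 69 xor f0 = 99
byte 1: b0 xor ce = 7e
byte 2: 18 xor 2d = 35
byte 3: ce xor 0c = c2
byte 4: 6f xor ae = c1
byte 5: 19 xor 76 = 6f
byte 6: 76 xor f0 = 86
byte 7: 53 xor ce = 9d
byte 8: e2 xor 2d = cf
byte 9: b9 xor 0c = b5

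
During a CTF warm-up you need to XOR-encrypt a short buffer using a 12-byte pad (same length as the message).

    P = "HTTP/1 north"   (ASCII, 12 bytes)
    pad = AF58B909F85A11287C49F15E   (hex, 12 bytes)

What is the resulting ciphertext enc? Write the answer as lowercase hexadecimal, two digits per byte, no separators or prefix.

 72 xor 175 = 231
 84 xor  88 =  12
 84 xor 185 = 237
 80 xor   9 =  89
 47 xor 248 = 215
 49 xor  90 = 107
 32 xor  17 =  49
110 xor  40 =  70
111 xor 124 =  19
114 xor  73 =  59
116 xor 241 = 133
104 xor  94 =  54

e70ced59d76b3146133b8536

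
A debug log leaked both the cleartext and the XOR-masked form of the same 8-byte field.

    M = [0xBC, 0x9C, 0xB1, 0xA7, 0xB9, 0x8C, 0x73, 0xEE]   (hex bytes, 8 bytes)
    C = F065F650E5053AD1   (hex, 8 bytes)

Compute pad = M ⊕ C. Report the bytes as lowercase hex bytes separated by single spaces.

4c f9 47 f7 5c 89 49 3f

Since C = M ⊕ pad, XORing both sides with M gives pad = M ⊕ C.
bc XOR f0 = 4c
9c XOR 65 = f9
b1 XOR f6 = 47
a7 XOR 50 = f7
b9 XOR e5 = 5c
8c XOR 05 = 89
73 XOR 3a = 49
ee XOR d1 = 3f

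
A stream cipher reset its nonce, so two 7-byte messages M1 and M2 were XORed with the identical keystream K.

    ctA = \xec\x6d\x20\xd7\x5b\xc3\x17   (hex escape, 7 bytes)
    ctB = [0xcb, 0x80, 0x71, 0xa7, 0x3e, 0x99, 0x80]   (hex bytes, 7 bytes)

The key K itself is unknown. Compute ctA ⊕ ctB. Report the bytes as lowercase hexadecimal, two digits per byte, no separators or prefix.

27ed5170655a97

ctA ⊕ ctB = (M1 ⊕ K) ⊕ (M2 ⊕ K) = M1 ⊕ M2 — the shared key cancels under XOR.
byte 0: ec ⊕ cb = 27
byte 1: 6d ⊕ 80 = ed
byte 2: 20 ⊕ 71 = 51
byte 3: d7 ⊕ a7 = 70
byte 4: 5b ⊕ 3e = 65
byte 5: c3 ⊕ 99 = 5a
byte 6: 17 ⊕ 80 = 97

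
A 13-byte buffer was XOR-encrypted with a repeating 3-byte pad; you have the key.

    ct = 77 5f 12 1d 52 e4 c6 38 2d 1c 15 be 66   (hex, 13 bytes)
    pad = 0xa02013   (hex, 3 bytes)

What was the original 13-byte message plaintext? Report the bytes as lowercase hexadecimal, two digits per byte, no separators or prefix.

d77f01bd72f766183ebc35adc6

The 3-byte key repeats, so the effective keystream is a0 20 13 a0 20 13 a0 20 13 a0 20 13 a0.
byte 0: 77 xor a0 = d7
byte 1: 5f xor 20 = 7f
byte 2: 12 xor 13 = 01
byte 3: 1d xor a0 = bd
byte 4: 52 xor 20 = 72
byte 5: e4 xor 13 = f7
byte 6: c6 xor a0 = 66
byte 7: 38 xor 20 = 18
byte 8: 2d xor 13 = 3e
byte 9: 1c xor a0 = bc
byte 10: 15 xor 20 = 35
byte 11: be xor 13 = ad
byte 12: 66 xor a0 = c6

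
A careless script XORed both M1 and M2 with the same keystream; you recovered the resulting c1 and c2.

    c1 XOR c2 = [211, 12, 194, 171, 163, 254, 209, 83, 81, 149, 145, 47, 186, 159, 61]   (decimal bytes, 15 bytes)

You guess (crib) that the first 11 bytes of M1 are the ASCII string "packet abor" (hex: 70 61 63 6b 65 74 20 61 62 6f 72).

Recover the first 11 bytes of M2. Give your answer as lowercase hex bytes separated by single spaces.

Since c1 ⊕ c2 = M1 ⊕ M2, XORing with the guessed M1 bytes yields the corresponding M2 bytes: M2 = (c1 ⊕ c2) ⊕ M1.
d3 xor 70 = a3
0c xor 61 = 6d
c2 xor 63 = a1
ab xor 6b = c0
a3 xor 65 = c6
fe xor 74 = 8a
d1 xor 20 = f1
53 xor 61 = 32
51 xor 62 = 33
95 xor 6f = fa
91 xor 72 = e3

a3 6d a1 c0 c6 8a f1 32 33 fa e3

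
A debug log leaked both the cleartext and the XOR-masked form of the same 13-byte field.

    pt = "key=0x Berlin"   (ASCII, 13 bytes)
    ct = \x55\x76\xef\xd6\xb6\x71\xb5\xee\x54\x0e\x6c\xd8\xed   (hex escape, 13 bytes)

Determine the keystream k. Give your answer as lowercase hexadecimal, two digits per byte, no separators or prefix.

3e1396eb860995ac317c00b183

Since ct = pt ⊕ k, XORing both sides with pt gives k = pt ⊕ ct.
6b xor 55 = 3e
65 xor 76 = 13
79 xor ef = 96
3d xor d6 = eb
30 xor b6 = 86
78 xor 71 = 09
20 xor b5 = 95
42 xor ee = ac
65 xor 54 = 31
72 xor 0e = 7c
6c xor 6c = 00
69 xor d8 = b1
6e xor ed = 83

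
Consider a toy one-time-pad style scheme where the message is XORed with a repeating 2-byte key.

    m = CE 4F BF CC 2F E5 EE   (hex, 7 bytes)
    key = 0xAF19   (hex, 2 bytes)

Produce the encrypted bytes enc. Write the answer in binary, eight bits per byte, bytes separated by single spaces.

The 2-byte key repeats, so the effective keystream is af 19 af 19 af 19 af.
byte 0: 206 ^ 175 =  97
byte 1:  79 ^  25 =  86
byte 2: 191 ^ 175 =  16
byte 3: 204 ^  25 = 213
byte 4:  47 ^ 175 = 128
byte 5: 229 ^  25 = 252
byte 6: 238 ^ 175 =  65

01100001 01010110 00010000 11010101 10000000 11111100 01000001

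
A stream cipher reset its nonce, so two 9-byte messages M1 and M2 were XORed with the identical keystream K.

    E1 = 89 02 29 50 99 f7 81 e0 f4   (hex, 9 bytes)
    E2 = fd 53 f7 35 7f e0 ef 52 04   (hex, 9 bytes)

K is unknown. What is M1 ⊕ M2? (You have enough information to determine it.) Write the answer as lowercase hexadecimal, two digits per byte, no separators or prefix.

E1 ⊕ E2 = (M1 ⊕ K) ⊕ (M2 ⊕ K) = M1 ⊕ M2 — the shared key cancels under XOR.
89 xor fd = 74
02 xor 53 = 51
29 xor f7 = de
50 xor 35 = 65
99 xor 7f = e6
f7 xor e0 = 17
81 xor ef = 6e
e0 xor 52 = b2
f4 xor 04 = f0

7451de65e6176eb2f0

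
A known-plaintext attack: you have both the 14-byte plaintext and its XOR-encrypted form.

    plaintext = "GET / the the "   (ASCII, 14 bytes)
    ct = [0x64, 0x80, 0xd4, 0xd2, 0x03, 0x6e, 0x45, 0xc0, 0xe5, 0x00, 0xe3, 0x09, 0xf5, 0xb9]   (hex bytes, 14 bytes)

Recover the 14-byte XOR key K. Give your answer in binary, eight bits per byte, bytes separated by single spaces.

00100011 11000101 10000000 11110010 00101100 01001110 00110001 10101000 10000000 00100000 10010111 01100001 10010000 10011001

Since ct = plaintext ⊕ K, XORing both sides with plaintext gives K = plaintext ⊕ ct.
47 ^ 64 = 23
45 ^ 80 = c5
54 ^ d4 = 80
20 ^ d2 = f2
2f ^ 03 = 2c
20 ^ 6e = 4e
74 ^ 45 = 31
68 ^ c0 = a8
65 ^ e5 = 80
20 ^ 00 = 20
74 ^ e3 = 97
68 ^ 09 = 61
65 ^ f5 = 90
20 ^ b9 = 99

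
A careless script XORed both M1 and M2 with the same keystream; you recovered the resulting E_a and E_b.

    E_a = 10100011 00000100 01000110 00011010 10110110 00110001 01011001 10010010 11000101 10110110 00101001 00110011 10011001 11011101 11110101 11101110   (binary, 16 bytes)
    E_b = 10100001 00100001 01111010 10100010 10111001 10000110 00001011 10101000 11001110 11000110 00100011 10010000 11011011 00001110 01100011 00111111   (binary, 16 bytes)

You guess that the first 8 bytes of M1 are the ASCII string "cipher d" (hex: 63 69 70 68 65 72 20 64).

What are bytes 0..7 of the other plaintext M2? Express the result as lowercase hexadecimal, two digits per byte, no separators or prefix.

614c4cd06ac5725e

First, E_a ⊕ E_b = (M1 ⊕ K) ⊕ (M2 ⊕ K) = M1 ⊕ M2, so the key drops out. Then M2 = (M1 ⊕ M2) ⊕ M1 over the first 8 bytes.
byte 0: (a3 XOR a1) XOR 63 = 02 XOR 63 = 61
byte 1: (04 XOR 21) XOR 69 = 25 XOR 69 = 4c
byte 2: (46 XOR 7a) XOR 70 = 3c XOR 70 = 4c
byte 3: (1a XOR a2) XOR 68 = b8 XOR 68 = d0
byte 4: (b6 XOR b9) XOR 65 = 0f XOR 65 = 6a
byte 5: (31 XOR 86) XOR 72 = b7 XOR 72 = c5
byte 6: (59 XOR 0b) XOR 20 = 52 XOR 20 = 72
byte 7: (92 XOR a8) XOR 64 = 3a XOR 64 = 5e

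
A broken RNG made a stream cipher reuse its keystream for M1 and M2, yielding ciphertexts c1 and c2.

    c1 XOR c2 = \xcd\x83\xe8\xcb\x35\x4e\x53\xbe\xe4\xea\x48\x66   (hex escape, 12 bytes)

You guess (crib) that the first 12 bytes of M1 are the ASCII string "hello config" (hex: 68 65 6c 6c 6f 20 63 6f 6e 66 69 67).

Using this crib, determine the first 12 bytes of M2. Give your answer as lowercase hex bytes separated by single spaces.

a5 e6 84 a7 5a 6e 30 d1 8a 8c 21 01

Since c1 ⊕ c2 = M1 ⊕ M2, XORing with the guessed M1 bytes yields the corresponding M2 bytes: M2 = (c1 ⊕ c2) ⊕ M1.
byte 0: 205 xor 104 = 165
byte 1: 131 xor 101 = 230
byte 2: 232 xor 108 = 132
byte 3: 203 xor 108 = 167
byte 4:  53 xor 111 =  90
byte 5:  78 xor  32 = 110
byte 6:  83 xor  99 =  48
byte 7: 190 xor 111 = 209
byte 8: 228 xor 110 = 138
byte 9: 234 xor 102 = 140
byte 10:  72 xor 105 =  33
byte 11: 102 xor 103 =   1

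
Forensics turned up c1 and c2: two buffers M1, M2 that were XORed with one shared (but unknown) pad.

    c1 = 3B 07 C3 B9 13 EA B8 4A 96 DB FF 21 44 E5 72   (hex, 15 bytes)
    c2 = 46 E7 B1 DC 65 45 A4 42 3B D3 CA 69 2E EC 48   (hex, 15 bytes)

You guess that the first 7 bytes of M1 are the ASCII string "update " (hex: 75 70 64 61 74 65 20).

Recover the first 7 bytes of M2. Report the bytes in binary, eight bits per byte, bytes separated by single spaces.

00001000 10010000 00010110 00000100 00000010 11001010 00111100

First, c1 ⊕ c2 = (M1 ⊕ K) ⊕ (M2 ⊕ K) = M1 ⊕ M2, so the key drops out. Then M2 = (M1 ⊕ M2) ⊕ M1 over the first 7 bytes.
byte 0: (3b ^ 46) ^ 75 = 7d ^ 75 = 08
byte 1: (07 ^ e7) ^ 70 = e0 ^ 70 = 90
byte 2: (c3 ^ b1) ^ 64 = 72 ^ 64 = 16
byte 3: (b9 ^ dc) ^ 61 = 65 ^ 61 = 04
byte 4: (13 ^ 65) ^ 74 = 76 ^ 74 = 02
byte 5: (ea ^ 45) ^ 65 = af ^ 65 = ca
byte 6: (b8 ^ a4) ^ 20 = 1c ^ 20 = 3c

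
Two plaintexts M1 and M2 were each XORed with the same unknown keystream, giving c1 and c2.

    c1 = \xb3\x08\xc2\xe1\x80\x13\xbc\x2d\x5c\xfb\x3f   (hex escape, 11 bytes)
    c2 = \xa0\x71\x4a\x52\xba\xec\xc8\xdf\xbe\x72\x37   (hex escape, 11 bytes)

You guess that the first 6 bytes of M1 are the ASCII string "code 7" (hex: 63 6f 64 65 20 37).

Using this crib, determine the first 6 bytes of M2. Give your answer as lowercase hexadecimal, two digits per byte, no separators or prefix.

7016ecd61ac8

First, c1 ⊕ c2 = (M1 ⊕ K) ⊕ (M2 ⊕ K) = M1 ⊕ M2, so the key drops out. Then M2 = (M1 ⊕ M2) ⊕ M1 over the first 6 bytes.
byte 0: (b3 xor a0) xor 63 = 13 xor 63 = 70
byte 1: (08 xor 71) xor 6f = 79 xor 6f = 16
byte 2: (c2 xor 4a) xor 64 = 88 xor 64 = ec
byte 3: (e1 xor 52) xor 65 = b3 xor 65 = d6
byte 4: (80 xor ba) xor 20 = 3a xor 20 = 1a
byte 5: (13 xor ec) xor 37 = ff xor 37 = c8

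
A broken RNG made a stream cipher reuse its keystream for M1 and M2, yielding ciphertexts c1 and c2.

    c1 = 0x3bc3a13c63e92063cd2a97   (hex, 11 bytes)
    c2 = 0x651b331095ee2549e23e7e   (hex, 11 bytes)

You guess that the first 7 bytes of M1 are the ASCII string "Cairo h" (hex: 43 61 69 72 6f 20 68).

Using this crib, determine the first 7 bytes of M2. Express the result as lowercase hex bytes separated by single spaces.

First, c1 ⊕ c2 = (M1 ⊕ K) ⊕ (M2 ⊕ K) = M1 ⊕ M2, so the key drops out. Then M2 = (M1 ⊕ M2) ⊕ M1 over the first 7 bytes.
byte 0: (3b XOR 65) XOR 43 = 5e XOR 43 = 1d
byte 1: (c3 XOR 1b) XOR 61 = d8 XOR 61 = b9
byte 2: (a1 XOR 33) XOR 69 = 92 XOR 69 = fb
byte 3: (3c XOR 10) XOR 72 = 2c XOR 72 = 5e
byte 4: (63 XOR 95) XOR 6f = f6 XOR 6f = 99
byte 5: (e9 XOR ee) XOR 20 = 07 XOR 20 = 27
byte 6: (20 XOR 25) XOR 68 = 05 XOR 68 = 6d

1d b9 fb 5e 99 27 6d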